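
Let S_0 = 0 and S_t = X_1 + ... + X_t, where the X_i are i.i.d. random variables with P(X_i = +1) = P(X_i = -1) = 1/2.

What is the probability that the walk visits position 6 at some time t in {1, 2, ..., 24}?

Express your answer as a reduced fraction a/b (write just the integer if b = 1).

Count via complement. Let g(t,s) = #length-t paths at position s with S_1..S_t all ≠ 6.
g(t,s) = g(t-1,s-1) + g(t-1,s+1) for s ≠ 6; g(t,6) = 0.
t=0: g(0,0)=1
t=1: g(1,-1)=1 g(1,1)=1
t=2: g(2,-2)=1 g(2,0)=2 g(2,2)=1
t=3: g(3,-3)=1 g(3,-1)=3 g(3,1)=3 g(3,3)=1
t=4: g(4,-4)=1 g(4,-2)=4 g(4,0)=6 g(4,2)=4 g(4,4)=1
t=5: g(5,-5)=1 g(5,-3)=5 g(5,-1)=10 g(5,1)=10 g(5,3)=5 g(5,5)=1
t=6: g(6,-6)=1 g(6,-4)=6 g(6,-2)=15 g(6,0)=20 g(6,2)=15 g(6,4)=6
t=7: g(7,-7)=1 g(7,-5)=7 g(7,-3)=21 g(7,-1)=35 g(7,1)=35 g(7,3)=21 g(7,5)=6
t=8: g(8,-8)=1 g(8,-6)=8 g(8,-4)=28 g(8,-2)=56 g(8,0)=70 g(8,2)=56 g(8,4)=27
t=9: g(9,-9)=1 g(9,-7)=9 g(9,-5)=36 g(9,-3)=84 g(9,-1)=126 g(9,1)=126 g(9,3)=83 g(9,5)=27
t=10: g(10,-10)=1 g(10,-8)=10 g(10,-6)=45 g(10,-4)=120 g(10,-2)=210 g(10,0)=252 g(10,2)=209 g(10,4)=110
t=11: g(11,-11)=1 g(11,-9)=11 g(11,-7)=55 g(11,-5)=165 g(11,-3)=330 g(11,-1)=462 g(11,1)=461 g(11,3)=319 g(11,5)=110
t=12: g(12,-12)=1 g(12,-10)=12 g(12,-8)=66 g(12,-6)=220 g(12,-4)=495 g(12,-2)=792 g(12,0)=923 g(12,2)=780 g(12,4)=429
t=13: g(13,-13)=1 g(13,-11)=13 g(13,-9)=78 g(13,-7)=286 g(13,-5)=715 g(13,-3)=1287 g(13,-1)=1715 g(13,1)=1703 g(13,3)=1209 g(13,5)=429
t=14: g(14,-14)=1 g(14,-12)=14 g(14,-10)=91 g(14,-8)=364 g(14,-6)=1001 g(14,-4)=2002 g(14,-2)=3002 g(14,0)=3418 g(14,2)=2912 g(14,4)=1638
t=15: g(15,-15)=1 g(15,-13)=15 g(15,-11)=105 g(15,-9)=455 g(15,-7)=1365 g(15,-5)=3003 g(15,-3)=5004 g(15,-1)=6420 g(15,1)=6330 g(15,3)=4550 g(15,5)=1638
t=16: g(16,-16)=1 g(16,-14)=16 g(16,-12)=120 g(16,-10)=560 g(16,-8)=1820 g(16,-6)=4368 g(16,-4)=8007 g(16,-2)=11424 g(16,0)=12750 g(16,2)=10880 g(16,4)=6188
t=17: g(17,-17)=1 g(17,-15)=17 g(17,-13)=136 g(17,-11)=680 g(17,-9)=2380 g(17,-7)=6188 g(17,-5)=12375 g(17,-3)=19431 g(17,-1)=24174 g(17,1)=23630 g(17,3)=17068 g(17,5)=6188
t=18: g(18,-18)=1 g(18,-16)=18 g(18,-14)=153 g(18,-12)=816 g(18,-10)=3060 g(18,-8)=8568 g(18,-6)=18563 g(18,-4)=31806 g(18,-2)=43605 g(18,0)=47804 g(18,2)=40698 g(18,4)=23256
t=19: g(19,-19)=1 g(19,-17)=19 g(19,-15)=171 g(19,-13)=969 g(19,-11)=3876 g(19,-9)=11628 g(19,-7)=27131 g(19,-5)=50369 g(19,-3)=75411 g(19,-1)=91409 g(19,1)=88502 g(19,3)=63954 g(19,5)=23256
t=20: g(20,-20)=1 g(20,-18)=20 g(20,-16)=190 g(20,-14)=1140 g(20,-12)=4845 g(20,-10)=15504 g(20,-8)=38759 g(20,-6)=77500 g(20,-4)=125780 g(20,-2)=166820 g(20,0)=179911 g(20,2)=152456 g(20,4)=87210
t=21: g(21,-21)=1 g(21,-19)=21 g(21,-17)=210 g(21,-15)=1330 g(21,-13)=5985 g(21,-11)=20349 g(21,-9)=54263 g(21,-7)=116259 g(21,-5)=203280 g(21,-3)=292600 g(21,-1)=346731 g(21,1)=332367 g(21,3)=239666 g(21,5)=87210
t=22: g(22,-22)=1 g(22,-20)=22 g(22,-18)=231 g(22,-16)=1540 g(22,-14)=7315 g(22,-12)=26334 g(22,-10)=74612 g(22,-8)=170522 g(22,-6)=319539 g(22,-4)=495880 g(22,-2)=639331 g(22,0)=679098 g(22,2)=572033 g(22,4)=326876
t=23: g(23,-23)=1 g(23,-21)=23 g(23,-19)=253 g(23,-17)=1771 g(23,-15)=8855 g(23,-13)=33649 g(23,-11)=100946 g(23,-9)=245134 g(23,-7)=490061 g(23,-5)=815419 g(23,-3)=1135211 g(23,-1)=1318429 g(23,1)=1251131 g(23,3)=898909 g(23,5)=326876
t=24: g(24,-24)=1 g(24,-22)=24 g(24,-20)=276 g(24,-18)=2024 g(24,-16)=10626 g(24,-14)=42504 g(24,-12)=134595 g(24,-10)=346080 g(24,-8)=735195 g(24,-6)=1305480 g(24,-4)=1950630 g(24,-2)=2453640 g(24,0)=2569560 g(24,2)=2150040 g(24,4)=1225785
Paths never hitting 6: Σ_s g(24,s) = 12926460
Paths hitting 6: 2^24 - 12926460 = 3850756
P = 3850756/16777216 = 962689/4194304

Answer: 962689/4194304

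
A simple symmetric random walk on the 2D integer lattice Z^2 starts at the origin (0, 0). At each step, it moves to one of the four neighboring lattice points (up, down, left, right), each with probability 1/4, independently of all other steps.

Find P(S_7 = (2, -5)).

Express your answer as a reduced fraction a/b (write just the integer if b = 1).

Answer: 21/16384

Derivation:
Let h be the number of horizontal steps (so 7-h are vertical). To end at (2,-5) need (h+2)/2 right-steps and ((7-h)-5)/2 up-steps.
Sum over h with 2 ≤ h ≤ 2, h ≡ 0 (mod 2), 7-h ≡ 1 (mod 2):
h=2: C(7,2)·C(2,2)·C(5,0) = 21·1·1 = 21
Total favorable: 21
Total paths: 4^7 = 16384
P = 21/16384 = 21/16384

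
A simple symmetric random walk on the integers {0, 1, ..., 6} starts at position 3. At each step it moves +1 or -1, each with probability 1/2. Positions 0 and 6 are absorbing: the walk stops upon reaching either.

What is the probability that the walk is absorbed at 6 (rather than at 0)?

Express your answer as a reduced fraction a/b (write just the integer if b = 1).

Symmetric walk (p = 1/2): the harmonic-function argument gives P(hit 6 before 0 | start at 3) = a/N.
P = 3/6 = 1/2

Answer: 1/2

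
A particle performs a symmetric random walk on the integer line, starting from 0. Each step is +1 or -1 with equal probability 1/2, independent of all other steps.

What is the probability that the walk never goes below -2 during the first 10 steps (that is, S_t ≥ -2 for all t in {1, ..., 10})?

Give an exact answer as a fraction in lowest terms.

Let f(t,s) = #length-t paths at position s with S_1..S_t all ≥ -2.
f(t,s) = f(t-1,s-1) + f(t-1,s+1) for s ≥ -2; f(t,s) = 0 for s < -2.
t=0: f(0,0)=1
t=1: f(1,-1)=1 f(1,1)=1
t=2: f(2,-2)=1 f(2,0)=2 f(2,2)=1
t=3: f(3,-1)=3 f(3,1)=3 f(3,3)=1
t=4: f(4,-2)=3 f(4,0)=6 f(4,2)=4 f(4,4)=1
t=5: f(5,-1)=9 f(5,1)=10 f(5,3)=5 f(5,5)=1
t=6: f(6,-2)=9 f(6,0)=19 f(6,2)=15 f(6,4)=6 f(6,6)=1
t=7: f(7,-1)=28 f(7,1)=34 f(7,3)=21 f(7,5)=7 f(7,7)=1
t=8: f(8,-2)=28 f(8,0)=62 f(8,2)=55 f(8,4)=28 f(8,6)=8 f(8,8)=1
t=9: f(9,-1)=90 f(9,1)=117 f(9,3)=83 f(9,5)=36 f(9,7)=9 f(9,9)=1
t=10: f(10,-2)=90 f(10,0)=207 f(10,2)=200 f(10,4)=119 f(10,6)=45 f(10,8)=10 f(10,10)=1
Σ_s f(10,s) = 672
P = 672/1024 = 21/32

Answer: 21/32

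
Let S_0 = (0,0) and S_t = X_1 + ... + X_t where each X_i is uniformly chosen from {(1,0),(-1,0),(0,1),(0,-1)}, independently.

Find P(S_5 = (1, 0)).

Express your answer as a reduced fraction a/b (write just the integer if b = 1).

Answer: 25/256

Derivation:
Let h be the number of horizontal steps (so 5-h are vertical). To end at (1,0) need (h+1)/2 right-steps and ((5-h)+0)/2 up-steps.
Sum over h with 1 ≤ h ≤ 5, h ≡ 1 (mod 2), 5-h ≡ 0 (mod 2):
h=1: C(5,1)·C(1,1)·C(4,2) = 5·1·6 = 30
h=3: C(5,3)·C(3,2)·C(2,1) = 10·3·2 = 60
h=5: C(5,5)·C(5,3)·C(0,0) = 1·10·1 = 10
Total favorable: 100
Total paths: 4^5 = 1024
P = 100/1024 = 25/256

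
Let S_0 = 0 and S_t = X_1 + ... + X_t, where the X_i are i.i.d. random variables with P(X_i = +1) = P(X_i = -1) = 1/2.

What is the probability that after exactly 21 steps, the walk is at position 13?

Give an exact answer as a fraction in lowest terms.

To reach position 13 after 21 steps: need 17 steps of +1 and 4 of -1.
Favorable paths: C(21,17) = 5985
Total paths: 2^21 = 2097152
P = 5985/2097152 = 5985/2097152

Answer: 5985/2097152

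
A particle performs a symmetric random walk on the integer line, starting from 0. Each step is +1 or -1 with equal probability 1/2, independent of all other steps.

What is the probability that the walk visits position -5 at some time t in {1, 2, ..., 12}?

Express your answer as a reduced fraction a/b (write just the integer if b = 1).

Count via complement. Let g(t,s) = #length-t paths at position s with S_1..S_t all ≠ -5.
g(t,s) = g(t-1,s-1) + g(t-1,s+1) for s ≠ -5; g(t,-5) = 0.
t=0: g(0,0)=1
t=1: g(1,-1)=1 g(1,1)=1
t=2: g(2,-2)=1 g(2,0)=2 g(2,2)=1
t=3: g(3,-3)=1 g(3,-1)=3 g(3,1)=3 g(3,3)=1
t=4: g(4,-4)=1 g(4,-2)=4 g(4,0)=6 g(4,2)=4 g(4,4)=1
t=5: g(5,-3)=5 g(5,-1)=10 g(5,1)=10 g(5,3)=5 g(5,5)=1
t=6: g(6,-4)=5 g(6,-2)=15 g(6,0)=20 g(6,2)=15 g(6,4)=6 g(6,6)=1
t=7: g(7,-3)=20 g(7,-1)=35 g(7,1)=35 g(7,3)=21 g(7,5)=7 g(7,7)=1
t=8: g(8,-4)=20 g(8,-2)=55 g(8,0)=70 g(8,2)=56 g(8,4)=28 g(8,6)=8 g(8,8)=1
t=9: g(9,-3)=75 g(9,-1)=125 g(9,1)=126 g(9,3)=84 g(9,5)=36 g(9,7)=9 g(9,9)=1
t=10: g(10,-4)=75 g(10,-2)=200 g(10,0)=251 g(10,2)=210 g(10,4)=120 g(10,6)=45 g(10,8)=10 g(10,10)=1
t=11: g(11,-3)=275 g(11,-1)=451 g(11,1)=461 g(11,3)=330 g(11,5)=165 g(11,7)=55 g(11,9)=11 g(11,11)=1
t=12: g(12,-4)=275 g(12,-2)=726 g(12,0)=912 g(12,2)=791 g(12,4)=495 g(12,6)=220 g(12,8)=66 g(12,10)=12 g(12,12)=1
Paths never hitting -5: Σ_s g(12,s) = 3498
Paths hitting -5: 2^12 - 3498 = 598
P = 598/4096 = 299/2048

Answer: 299/2048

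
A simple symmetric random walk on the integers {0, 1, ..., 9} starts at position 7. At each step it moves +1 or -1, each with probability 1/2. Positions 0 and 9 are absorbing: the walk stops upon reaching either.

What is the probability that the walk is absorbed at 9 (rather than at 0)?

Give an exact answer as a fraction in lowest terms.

Symmetric walk (p = 1/2): the harmonic-function argument gives P(hit 9 before 0 | start at 7) = a/N.
P = 7/9 = 7/9

Answer: 7/9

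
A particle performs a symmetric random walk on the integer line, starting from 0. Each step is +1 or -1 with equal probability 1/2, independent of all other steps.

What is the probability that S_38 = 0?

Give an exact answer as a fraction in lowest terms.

Answer: 4418157975/34359738368

Derivation:
To return to 0 after 38 steps: need exactly 19 steps of +1 and 19 of -1.
Favorable paths: C(38,19) = 35345263800
Total paths: 2^38 = 274877906944
P = 35345263800/274877906944 = 4418157975/34359738368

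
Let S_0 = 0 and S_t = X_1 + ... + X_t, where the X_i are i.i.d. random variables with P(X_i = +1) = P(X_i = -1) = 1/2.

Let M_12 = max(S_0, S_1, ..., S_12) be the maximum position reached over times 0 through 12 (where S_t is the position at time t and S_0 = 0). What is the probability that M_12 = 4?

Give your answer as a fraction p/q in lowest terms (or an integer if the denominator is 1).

Let M_12 = max(S_0,...,S_12). Use the reflection principle: for j ≥ 1, #{paths with M_12 ≥ j} = #{S_12 ≥ j} + #{S_12 ≥ j+1}.
By reflection, #{M_12 ≥ 4} = #{S_12 ≥ 4} + #{S_12 ≥ 5} = 794 + 299 = 1093.
#{M_12 ≥ 5} = #{S_12 ≥ 5} + #{S_12 ≥ 6} = 299 + 299 = 598.
#{M_12 = 4} = 1093 - 598 = 495.
P(M_12 = 4) = 495/4096 = 495/4096

Answer: 495/4096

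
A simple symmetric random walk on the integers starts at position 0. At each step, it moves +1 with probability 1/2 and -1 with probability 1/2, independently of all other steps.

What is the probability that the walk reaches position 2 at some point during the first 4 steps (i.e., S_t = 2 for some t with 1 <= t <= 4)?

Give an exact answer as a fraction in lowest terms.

Count via complement. Let g(t,s) = #length-t paths at position s with S_1..S_t all ≠ 2.
g(t,s) = g(t-1,s-1) + g(t-1,s+1) for s ≠ 2; g(t,2) = 0.
t=0: g(0,0)=1
t=1: g(1,-1)=1 g(1,1)=1
t=2: g(2,-2)=1 g(2,0)=2
t=3: g(3,-3)=1 g(3,-1)=3 g(3,1)=2
t=4: g(4,-4)=1 g(4,-2)=4 g(4,0)=5
Paths never hitting 2: Σ_s g(4,s) = 10
Paths hitting 2: 2^4 - 10 = 6
P = 6/16 = 3/8

Answer: 3/8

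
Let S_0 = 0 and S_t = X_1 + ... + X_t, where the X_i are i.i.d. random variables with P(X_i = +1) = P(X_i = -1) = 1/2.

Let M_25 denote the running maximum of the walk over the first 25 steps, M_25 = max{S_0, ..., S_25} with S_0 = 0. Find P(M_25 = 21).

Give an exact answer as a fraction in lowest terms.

Let M_25 = max(S_0,...,S_25). Use the reflection principle: for j ≥ 1, #{paths with M_25 ≥ j} = #{S_25 ≥ j} + #{S_25 ≥ j+1}.
By reflection, #{M_25 ≥ 21} = #{S_25 ≥ 21} + #{S_25 ≥ 22} = 326 + 26 = 352.
#{M_25 ≥ 22} = #{S_25 ≥ 22} + #{S_25 ≥ 23} = 26 + 26 = 52.
#{M_25 = 21} = 352 - 52 = 300.
P(M_25 = 21) = 300/33554432 = 75/8388608

Answer: 75/8388608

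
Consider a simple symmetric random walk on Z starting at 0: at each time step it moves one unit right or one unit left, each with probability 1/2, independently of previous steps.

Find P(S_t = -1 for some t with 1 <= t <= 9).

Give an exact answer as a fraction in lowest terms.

Count via complement. Let g(t,s) = #length-t paths at position s with S_1..S_t all ≠ -1.
g(t,s) = g(t-1,s-1) + g(t-1,s+1) for s ≠ -1; g(t,-1) = 0.
t=0: g(0,0)=1
t=1: g(1,1)=1
t=2: g(2,0)=1 g(2,2)=1
t=3: g(3,1)=2 g(3,3)=1
t=4: g(4,0)=2 g(4,2)=3 g(4,4)=1
t=5: g(5,1)=5 g(5,3)=4 g(5,5)=1
t=6: g(6,0)=5 g(6,2)=9 g(6,4)=5 g(6,6)=1
t=7: g(7,1)=14 g(7,3)=14 g(7,5)=6 g(7,7)=1
t=8: g(8,0)=14 g(8,2)=28 g(8,4)=20 g(8,6)=7 g(8,8)=1
t=9: g(9,1)=42 g(9,3)=48 g(9,5)=27 g(9,7)=8 g(9,9)=1
Paths never hitting -1: Σ_s g(9,s) = 126
Paths hitting -1: 2^9 - 126 = 386
P = 386/512 = 193/256

Answer: 193/256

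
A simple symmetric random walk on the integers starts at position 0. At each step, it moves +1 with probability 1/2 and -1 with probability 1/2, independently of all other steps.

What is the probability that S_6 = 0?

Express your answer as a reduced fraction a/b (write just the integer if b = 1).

Answer: 5/16

Derivation:
To return to 0 after 6 steps: need exactly 3 steps of +1 and 3 of -1.
Favorable paths: C(6,3) = 20
Total paths: 2^6 = 64
P = 20/64 = 5/16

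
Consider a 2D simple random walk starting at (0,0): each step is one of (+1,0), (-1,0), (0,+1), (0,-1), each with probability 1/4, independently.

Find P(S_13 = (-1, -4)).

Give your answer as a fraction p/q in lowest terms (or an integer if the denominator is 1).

Answer: 920205/67108864

Derivation:
Let h be the number of horizontal steps (so 13-h are vertical). To end at (-1,-4) need (h-1)/2 right-steps and ((13-h)-4)/2 up-steps.
Sum over h with 1 ≤ h ≤ 9, h ≡ 1 (mod 2), 13-h ≡ 0 (mod 2):
h=1: C(13,1)·C(1,0)·C(12,4) = 13·1·495 = 6435
h=3: C(13,3)·C(3,1)·C(10,3) = 286·3·120 = 102960
h=5: C(13,5)·C(5,2)·C(8,2) = 1287·10·28 = 360360
h=7: C(13,7)·C(7,3)·C(6,1) = 1716·35·6 = 360360
h=9: C(13,9)·C(9,4)·C(4,0) = 715·126·1 = 90090
Total favorable: 920205
Total paths: 4^13 = 67108864
P = 920205/67108864 = 920205/67108864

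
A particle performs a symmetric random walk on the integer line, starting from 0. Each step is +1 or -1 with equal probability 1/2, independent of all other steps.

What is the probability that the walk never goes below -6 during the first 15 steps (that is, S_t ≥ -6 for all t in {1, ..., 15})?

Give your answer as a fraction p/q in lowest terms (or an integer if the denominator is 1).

Answer: 30251/32768

Derivation:
Let f(t,s) = #length-t paths at position s with S_1..S_t all ≥ -6.
f(t,s) = f(t-1,s-1) + f(t-1,s+1) for s ≥ -6; f(t,s) = 0 for s < -6.
t=0: f(0,0)=1
t=1: f(1,-1)=1 f(1,1)=1
t=2: f(2,-2)=1 f(2,0)=2 f(2,2)=1
t=3: f(3,-3)=1 f(3,-1)=3 f(3,1)=3 f(3,3)=1
t=4: f(4,-4)=1 f(4,-2)=4 f(4,0)=6 f(4,2)=4 f(4,4)=1
t=5: f(5,-5)=1 f(5,-3)=5 f(5,-1)=10 f(5,1)=10 f(5,3)=5 f(5,5)=1
t=6: f(6,-6)=1 f(6,-4)=6 f(6,-2)=15 f(6,0)=20 f(6,2)=15 f(6,4)=6 f(6,6)=1
t=7: f(7,-5)=7 f(7,-3)=21 f(7,-1)=35 f(7,1)=35 f(7,3)=21 f(7,5)=7 f(7,7)=1
t=8: f(8,-6)=7 f(8,-4)=28 f(8,-2)=56 f(8,0)=70 f(8,2)=56 f(8,4)=28 f(8,6)=8 f(8,8)=1
t=9: f(9,-5)=35 f(9,-3)=84 f(9,-1)=126 f(9,1)=126 f(9,3)=84 f(9,5)=36 f(9,7)=9 f(9,9)=1
t=10: f(10,-6)=35 f(10,-4)=119 f(10,-2)=210 f(10,0)=252 f(10,2)=210 f(10,4)=120 f(10,6)=45 f(10,8)=10 f(10,10)=1
t=11: f(11,-5)=154 f(11,-3)=329 f(11,-1)=462 f(11,1)=462 f(11,3)=330 f(11,5)=165 f(11,7)=55 f(11,9)=11 f(11,11)=1
t=12: f(12,-6)=154 f(12,-4)=483 f(12,-2)=791 f(12,0)=924 f(12,2)=792 f(12,4)=495 f(12,6)=220 f(12,8)=66 f(12,10)=12 f(12,12)=1
t=13: f(13,-5)=637 f(13,-3)=1274 f(13,-1)=1715 f(13,1)=1716 f(13,3)=1287 f(13,5)=715 f(13,7)=286 f(13,9)=78 f(13,11)=13 f(13,13)=1
t=14: f(14,-6)=637 f(14,-4)=1911 f(14,-2)=2989 f(14,0)=3431 f(14,2)=3003 f(14,4)=2002 f(14,6)=1001 f(14,8)=364 f(14,10)=91 f(14,12)=14 f(14,14)=1
t=15: f(15,-5)=2548 f(15,-3)=4900 f(15,-1)=6420 f(15,1)=6434 f(15,3)=5005 f(15,5)=3003 f(15,7)=1365 f(15,9)=455 f(15,11)=105 f(15,13)=15 f(15,15)=1
Σ_s f(15,s) = 30251
P = 30251/32768 = 30251/32768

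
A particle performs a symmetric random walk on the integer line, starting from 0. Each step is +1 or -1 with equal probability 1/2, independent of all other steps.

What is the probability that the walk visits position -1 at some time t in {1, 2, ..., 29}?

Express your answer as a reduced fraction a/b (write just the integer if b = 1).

Answer: 57414019/67108864

Derivation:
Count via complement. Let g(t,s) = #length-t paths at position s with S_1..S_t all ≠ -1.
g(t,s) = g(t-1,s-1) + g(t-1,s+1) for s ≠ -1; g(t,-1) = 0.
t=0: g(0,0)=1
t=1: g(1,1)=1
t=2: g(2,0)=1 g(2,2)=1
t=3: g(3,1)=2 g(3,3)=1
t=4: g(4,0)=2 g(4,2)=3 g(4,4)=1
t=5: g(5,1)=5 g(5,3)=4 g(5,5)=1
t=6: g(6,0)=5 g(6,2)=9 g(6,4)=5 g(6,6)=1
t=7: g(7,1)=14 g(7,3)=14 g(7,5)=6 g(7,7)=1
t=8: g(8,0)=14 g(8,2)=28 g(8,4)=20 g(8,6)=7 g(8,8)=1
t=9: g(9,1)=42 g(9,3)=48 g(9,5)=27 g(9,7)=8 g(9,9)=1
t=10: g(10,0)=42 g(10,2)=90 g(10,4)=75 g(10,6)=35 g(10,8)=9 g(10,10)=1
t=11: g(11,1)=132 g(11,3)=165 g(11,5)=110 g(11,7)=44 g(11,9)=10 g(11,11)=1
t=12: g(12,0)=132 g(12,2)=297 g(12,4)=275 g(12,6)=154 g(12,8)=54 g(12,10)=11 g(12,12)=1
t=13: g(13,1)=429 g(13,3)=572 g(13,5)=429 g(13,7)=208 g(13,9)=65 g(13,11)=12 g(13,13)=1
t=14: g(14,0)=429 g(14,2)=1001 g(14,4)=1001 g(14,6)=637 g(14,8)=273 g(14,10)=77 g(14,12)=13 g(14,14)=1
t=15: g(15,1)=1430 g(15,3)=2002 g(15,5)=1638 g(15,7)=910 g(15,9)=350 g(15,11)=90 g(15,13)=14 g(15,15)=1
t=16: g(16,0)=1430 g(16,2)=3432 g(16,4)=3640 g(16,6)=2548 g(16,8)=1260 g(16,10)=440 g(16,12)=104 g(16,14)=15 g(16,16)=1
t=17: g(17,1)=4862 g(17,3)=7072 g(17,5)=6188 g(17,7)=3808 g(17,9)=1700 g(17,11)=544 g(17,13)=119 g(17,15)=16 g(17,17)=1
t=18: g(18,0)=4862 g(18,2)=11934 g(18,4)=13260 g(18,6)=9996 g(18,8)=5508 g(18,10)=2244 g(18,12)=663 g(18,14)=135 g(18,16)=17 g(18,18)=1
t=19: g(19,1)=16796 g(19,3)=25194 g(19,5)=23256 g(19,7)=15504 g(19,9)=7752 g(19,11)=2907 g(19,13)=798 g(19,15)=152 g(19,17)=18 g(19,19)=1
t=20: g(20,0)=16796 g(20,2)=41990 g(20,4)=48450 g(20,6)=38760 g(20,8)=23256 g(20,10)=10659 g(20,12)=3705 g(20,14)=950 g(20,16)=170 g(20,18)=19 g(20,20)=1
t=21: g(21,1)=58786 g(21,3)=90440 g(21,5)=87210 g(21,7)=62016 g(21,9)=33915 g(21,11)=14364 g(21,13)=4655 g(21,15)=1120 g(21,17)=189 g(21,19)=20 g(21,21)=1
t=22: g(22,0)=58786 g(22,2)=149226 g(22,4)=177650 g(22,6)=149226 g(22,8)=95931 g(22,10)=48279 g(22,12)=19019 g(22,14)=5775 g(22,16)=1309 g(22,18)=209 g(22,20)=21 g(22,22)=1
t=23: g(23,1)=208012 g(23,3)=326876 g(23,5)=326876 g(23,7)=245157 g(23,9)=144210 g(23,11)=67298 g(23,13)=24794 g(23,15)=7084 g(23,17)=1518 g(23,19)=230 g(23,21)=22 g(23,23)=1
t=24: g(24,0)=208012 g(24,2)=534888 g(24,4)=653752 g(24,6)=572033 g(24,8)=389367 g(24,10)=211508 g(24,12)=92092 g(24,14)=31878 g(24,16)=8602 g(24,18)=1748 g(24,20)=252 g(24,22)=23 g(24,24)=1
t=25: g(25,1)=742900 g(25,3)=1188640 g(25,5)=1225785 g(25,7)=961400 g(25,9)=600875 g(25,11)=303600 g(25,13)=123970 g(25,15)=40480 g(25,17)=10350 g(25,19)=2000 g(25,21)=275 g(25,23)=24 g(25,25)=1
t=26: g(26,0)=742900 g(26,2)=1931540 g(26,4)=2414425 g(26,6)=2187185 g(26,8)=1562275 g(26,10)=904475 g(26,12)=427570 g(26,14)=164450 g(26,16)=50830 g(26,18)=12350 g(26,20)=2275 g(26,22)=299 g(26,24)=25 g(26,26)=1
t=27: g(27,1)=2674440 g(27,3)=4345965 g(27,5)=4601610 g(27,7)=3749460 g(27,9)=2466750 g(27,11)=1332045 g(27,13)=592020 g(27,15)=215280 g(27,17)=63180 g(27,19)=14625 g(27,21)=2574 g(27,23)=324 g(27,25)=26 g(27,27)=1
t=28: g(28,0)=2674440 g(28,2)=7020405 g(28,4)=8947575 g(28,6)=8351070 g(28,8)=6216210 g(28,10)=3798795 g(28,12)=1924065 g(28,14)=807300 g(28,16)=278460 g(28,18)=77805 g(28,20)=17199 g(28,22)=2898 g(28,24)=350 g(28,26)=27 g(28,28)=1
t=29: g(29,1)=9694845 g(29,3)=15967980 g(29,5)=17298645 g(29,7)=14567280 g(29,9)=10015005 g(29,11)=5722860 g(29,13)=2731365 g(29,15)=1085760 g(29,17)=356265 g(29,19)=95004 g(29,21)=20097 g(29,23)=3248 g(29,25)=377 g(29,27)=28 g(29,29)=1
Paths never hitting -1: Σ_s g(29,s) = 77558760
Paths hitting -1: 2^29 - 77558760 = 459312152
P = 459312152/536870912 = 57414019/67108864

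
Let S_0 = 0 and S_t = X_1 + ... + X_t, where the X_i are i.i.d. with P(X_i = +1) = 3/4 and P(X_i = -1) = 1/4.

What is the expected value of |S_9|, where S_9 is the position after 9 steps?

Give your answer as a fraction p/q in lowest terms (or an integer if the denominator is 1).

S_9 takes values m ≡ 1 (mod 2) with |m| ≤ 9; P(S_9=m) = C(9,(9+m)/2) · (3/4)^((9+m)/2) · (1/4)^((9-m)/2).
Distribution: P(S=-9)=1/262144, P(S=-7)=27/262144, P(S=-5)=81/65536, P(S=-3)=567/65536, P(S=-1)=5103/131072, P(S=1)=15309/131072, P(S=3)=15309/65536, P(S=5)=19683/65536, P(S=7)=59049/262144, P(S=9)=19683/262144
E[|S_9|] = Σ_m |m|·P(S_9=m) = 152163/32768

Answer: 152163/32768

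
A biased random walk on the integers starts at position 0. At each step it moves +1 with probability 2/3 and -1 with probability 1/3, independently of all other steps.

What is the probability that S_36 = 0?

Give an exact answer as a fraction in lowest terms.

To be at 0 after 36 steps: need exactly 18 steps of +1 and 18 of -1.
Number of such sequences: C(36,18) = 9075135300
Each has probability (2/3)^18 · (1/3)^18 = 262144/150094635296999121
P = 9075135300 · 262144/150094635296999121 = 792997422694400/50031545098999707

Answer: 792997422694400/50031545098999707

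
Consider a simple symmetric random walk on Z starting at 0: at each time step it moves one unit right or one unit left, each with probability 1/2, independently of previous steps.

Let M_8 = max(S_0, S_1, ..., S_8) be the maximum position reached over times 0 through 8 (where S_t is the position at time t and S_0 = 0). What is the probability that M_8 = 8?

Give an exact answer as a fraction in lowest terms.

Let M_8 = max(S_0,...,S_8). Use the reflection principle: for j ≥ 1, #{paths with M_8 ≥ j} = #{S_8 ≥ j} + #{S_8 ≥ j+1}.
By reflection, #{M_8 ≥ 8} = #{S_8 ≥ 8} + #{S_8 ≥ 9} = 1 + 0 = 1.
#{M_8 ≥ 9} = #{S_8 ≥ 9} + #{S_8 ≥ 10} = 0 + 0 = 0.
#{M_8 = 8} = 1 - 0 = 1.
P(M_8 = 8) = 1/256 = 1/256

Answer: 1/256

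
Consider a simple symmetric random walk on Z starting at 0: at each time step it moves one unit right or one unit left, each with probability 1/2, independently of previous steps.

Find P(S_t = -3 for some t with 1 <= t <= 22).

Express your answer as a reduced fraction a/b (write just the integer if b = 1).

Count via complement. Let g(t,s) = #length-t paths at position s with S_1..S_t all ≠ -3.
g(t,s) = g(t-1,s-1) + g(t-1,s+1) for s ≠ -3; g(t,-3) = 0.
t=0: g(0,0)=1
t=1: g(1,-1)=1 g(1,1)=1
t=2: g(2,-2)=1 g(2,0)=2 g(2,2)=1
t=3: g(3,-1)=3 g(3,1)=3 g(3,3)=1
t=4: g(4,-2)=3 g(4,0)=6 g(4,2)=4 g(4,4)=1
t=5: g(5,-1)=9 g(5,1)=10 g(5,3)=5 g(5,5)=1
t=6: g(6,-2)=9 g(6,0)=19 g(6,2)=15 g(6,4)=6 g(6,6)=1
t=7: g(7,-1)=28 g(7,1)=34 g(7,3)=21 g(7,5)=7 g(7,7)=1
t=8: g(8,-2)=28 g(8,0)=62 g(8,2)=55 g(8,4)=28 g(8,6)=8 g(8,8)=1
t=9: g(9,-1)=90 g(9,1)=117 g(9,3)=83 g(9,5)=36 g(9,7)=9 g(9,9)=1
t=10: g(10,-2)=90 g(10,0)=207 g(10,2)=200 g(10,4)=119 g(10,6)=45 g(10,8)=10 g(10,10)=1
t=11: g(11,-1)=297 g(11,1)=407 g(11,3)=319 g(11,5)=164 g(11,7)=55 g(11,9)=11 g(11,11)=1
t=12: g(12,-2)=297 g(12,0)=704 g(12,2)=726 g(12,4)=483 g(12,6)=219 g(12,8)=66 g(12,10)=12 g(12,12)=1
t=13: g(13,-1)=1001 g(13,1)=1430 g(13,3)=1209 g(13,5)=702 g(13,7)=285 g(13,9)=78 g(13,11)=13 g(13,13)=1
t=14: g(14,-2)=1001 g(14,0)=2431 g(14,2)=2639 g(14,4)=1911 g(14,6)=987 g(14,8)=363 g(14,10)=91 g(14,12)=14 g(14,14)=1
t=15: g(15,-1)=3432 g(15,1)=5070 g(15,3)=4550 g(15,5)=2898 g(15,7)=1350 g(15,9)=454 g(15,11)=105 g(15,13)=15 g(15,15)=1
t=16: g(16,-2)=3432 g(16,0)=8502 g(16,2)=9620 g(16,4)=7448 g(16,6)=4248 g(16,8)=1804 g(16,10)=559 g(16,12)=120 g(16,14)=16 g(16,16)=1
t=17: g(17,-1)=11934 g(17,1)=18122 g(17,3)=17068 g(17,5)=11696 g(17,7)=6052 g(17,9)=2363 g(17,11)=679 g(17,13)=136 g(17,15)=17 g(17,17)=1
t=18: g(18,-2)=11934 g(18,0)=30056 g(18,2)=35190 g(18,4)=28764 g(18,6)=17748 g(18,8)=8415 g(18,10)=3042 g(18,12)=815 g(18,14)=153 g(18,16)=18 g(18,18)=1
t=19: g(19,-1)=41990 g(19,1)=65246 g(19,3)=63954 g(19,5)=46512 g(19,7)=26163 g(19,9)=11457 g(19,11)=3857 g(19,13)=968 g(19,15)=171 g(19,17)=19 g(19,19)=1
t=20: g(20,-2)=41990 g(20,0)=107236 g(20,2)=129200 g(20,4)=110466 g(20,6)=72675 g(20,8)=37620 g(20,10)=15314 g(20,12)=4825 g(20,14)=1139 g(20,16)=190 g(20,18)=20 g(20,20)=1
t=21: g(21,-1)=149226 g(21,1)=236436 g(21,3)=239666 g(21,5)=183141 g(21,7)=110295 g(21,9)=52934 g(21,11)=20139 g(21,13)=5964 g(21,15)=1329 g(21,17)=210 g(21,19)=21 g(21,21)=1
t=22: g(22,-2)=149226 g(22,0)=385662 g(22,2)=476102 g(22,4)=422807 g(22,6)=293436 g(22,8)=163229 g(22,10)=73073 g(22,12)=26103 g(22,14)=7293 g(22,16)=1539 g(22,18)=231 g(22,20)=22 g(22,22)=1
Paths never hitting -3: Σ_s g(22,s) = 1998724
Paths hitting -3: 2^22 - 1998724 = 2195580
P = 2195580/4194304 = 548895/1048576

Answer: 548895/1048576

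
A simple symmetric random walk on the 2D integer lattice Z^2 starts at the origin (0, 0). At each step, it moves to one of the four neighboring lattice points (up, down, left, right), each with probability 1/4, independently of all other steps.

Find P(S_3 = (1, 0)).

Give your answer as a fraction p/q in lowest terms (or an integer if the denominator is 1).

Let h be the number of horizontal steps (so 3-h are vertical). To end at (1,0) need (h+1)/2 right-steps and ((3-h)+0)/2 up-steps.
Sum over h with 1 ≤ h ≤ 3, h ≡ 1 (mod 2), 3-h ≡ 0 (mod 2):
h=1: C(3,1)·C(1,1)·C(2,1) = 3·1·2 = 6
h=3: C(3,3)·C(3,2)·C(0,0) = 1·3·1 = 3
Total favorable: 9
Total paths: 4^3 = 64
P = 9/64 = 9/64

Answer: 9/64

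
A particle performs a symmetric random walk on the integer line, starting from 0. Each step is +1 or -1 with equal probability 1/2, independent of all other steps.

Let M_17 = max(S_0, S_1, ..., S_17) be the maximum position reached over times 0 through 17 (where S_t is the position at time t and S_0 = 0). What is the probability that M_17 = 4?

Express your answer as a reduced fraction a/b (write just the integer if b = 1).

Let M_17 = max(S_0,...,S_17). Use the reflection principle: for j ≥ 1, #{paths with M_17 ≥ j} = #{S_17 ≥ j} + #{S_17 ≥ j+1}.
By reflection, #{M_17 ≥ 4} = #{S_17 ≥ 4} + #{S_17 ≥ 5} = 21778 + 21778 = 43556.
#{M_17 ≥ 5} = #{S_17 ≥ 5} + #{S_17 ≥ 6} = 21778 + 9402 = 31180.
#{M_17 = 4} = 43556 - 31180 = 12376.
P(M_17 = 4) = 12376/131072 = 1547/16384

Answer: 1547/16384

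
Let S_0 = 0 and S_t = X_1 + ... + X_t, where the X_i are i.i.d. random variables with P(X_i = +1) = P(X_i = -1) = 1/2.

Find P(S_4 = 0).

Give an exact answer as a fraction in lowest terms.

To reach position 0 after 4 steps: need 2 steps of +1 and 2 of -1.
Favorable paths: C(4,2) = 6
Total paths: 2^4 = 16
P = 6/16 = 3/8

Answer: 3/8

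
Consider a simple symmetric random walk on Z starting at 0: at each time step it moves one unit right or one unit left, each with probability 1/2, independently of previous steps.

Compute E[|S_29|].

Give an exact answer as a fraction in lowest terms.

S_29 takes values m ≡ 1 (mod 2) with |m| ≤ 29; P(S_29=m) = C(29,(29+m)/2)/2^29.
Total paths: 2^29 = 536870912
Distribution: P(S=-29)=1/536870912, P(S=-27)=29/536870912, P(S=-25)=406/536870912, P(S=-23)=3654/536870912, P(S=-21)=23751/536870912, P(S=-19)=118755/536870912, P(S=-17)=475020/536870912, P(S=-15)=1560780/536870912, P(S=-13)=4292145/536870912, P(S=-11)=10015005/536870912, P(S=-9)=20030010/536870912, P(S=-7)=34597290/536870912, P(S=-5)=51895935/536870912, P(S=-3)=67863915/536870912, P(S=-1)=77558760/536870912, P(S=1)=77558760/536870912, P(S=3)=67863915/536870912, P(S=5)=51895935/536870912, P(S=7)=34597290/536870912, P(S=9)=20030010/536870912, P(S=11)=10015005/536870912, P(S=13)=4292145/536870912, P(S=15)=1560780/536870912, P(S=17)=475020/536870912, P(S=19)=118755/536870912, P(S=21)=23751/536870912, P(S=23)=3654/536870912, P(S=25)=406/536870912, P(S=27)=29/536870912, P(S=29)=1/536870912
E[|S_29|] = Σ_m |m|·P(S_29=m) = 2326762800/536870912 = 145422675/33554432

Answer: 145422675/33554432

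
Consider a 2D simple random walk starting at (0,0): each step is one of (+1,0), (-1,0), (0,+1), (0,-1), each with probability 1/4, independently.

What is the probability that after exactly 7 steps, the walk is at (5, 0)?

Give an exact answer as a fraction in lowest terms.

Let h be the number of horizontal steps (so 7-h are vertical). To end at (5,0) need (h+5)/2 right-steps and ((7-h)+0)/2 up-steps.
Sum over h with 5 ≤ h ≤ 7, h ≡ 1 (mod 2), 7-h ≡ 0 (mod 2):
h=5: C(7,5)·C(5,5)·C(2,1) = 21·1·2 = 42
h=7: C(7,7)·C(7,6)·C(0,0) = 1·7·1 = 7
Total favorable: 49
Total paths: 4^7 = 16384
P = 49/16384 = 49/16384

Answer: 49/16384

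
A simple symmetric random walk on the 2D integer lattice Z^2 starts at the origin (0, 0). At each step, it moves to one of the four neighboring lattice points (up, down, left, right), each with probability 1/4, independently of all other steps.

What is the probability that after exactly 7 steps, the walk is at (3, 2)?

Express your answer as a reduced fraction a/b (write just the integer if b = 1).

Let h be the number of horizontal steps (so 7-h are vertical). To end at (3,2) need (h+3)/2 right-steps and ((7-h)+2)/2 up-steps.
Sum over h with 3 ≤ h ≤ 5, h ≡ 1 (mod 2), 7-h ≡ 0 (mod 2):
h=3: C(7,3)·C(3,3)·C(4,3) = 35·1·4 = 140
h=5: C(7,5)·C(5,4)·C(2,2) = 21·5·1 = 105
Total favorable: 245
Total paths: 4^7 = 16384
P = 245/16384 = 245/16384

Answer: 245/16384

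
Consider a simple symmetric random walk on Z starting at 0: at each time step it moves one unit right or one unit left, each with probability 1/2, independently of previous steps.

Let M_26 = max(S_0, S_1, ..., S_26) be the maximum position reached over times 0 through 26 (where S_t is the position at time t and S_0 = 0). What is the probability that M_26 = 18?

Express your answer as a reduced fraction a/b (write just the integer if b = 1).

Let M_26 = max(S_0,...,S_26). Use the reflection principle: for j ≥ 1, #{paths with M_26 ≥ j} = #{S_26 ≥ j} + #{S_26 ≥ j+1}.
By reflection, #{M_26 ≥ 18} = #{S_26 ≥ 18} + #{S_26 ≥ 19} = 17902 + 2952 = 20854.
#{M_26 ≥ 19} = #{S_26 ≥ 19} + #{S_26 ≥ 20} = 2952 + 2952 = 5904.
#{M_26 = 18} = 20854 - 5904 = 14950.
P(M_26 = 18) = 14950/67108864 = 7475/33554432

Answer: 7475/33554432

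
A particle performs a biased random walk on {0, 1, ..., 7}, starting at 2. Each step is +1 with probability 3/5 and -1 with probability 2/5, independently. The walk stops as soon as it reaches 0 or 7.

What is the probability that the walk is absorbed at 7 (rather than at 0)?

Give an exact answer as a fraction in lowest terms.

Biased walk: p = 3/5, q = 2/5, r = q/p = 2/3
Gambler's ruin: P(hit 7 before 0 | start at 2) = (1 - r^a)/(1 - r^N)
r^2 = 4/9; r^7 = 128/2187
P = (1 - 4/9) / (1 - 128/2187) = 5/9 / 2059/2187 = 1215/2059

Answer: 1215/2059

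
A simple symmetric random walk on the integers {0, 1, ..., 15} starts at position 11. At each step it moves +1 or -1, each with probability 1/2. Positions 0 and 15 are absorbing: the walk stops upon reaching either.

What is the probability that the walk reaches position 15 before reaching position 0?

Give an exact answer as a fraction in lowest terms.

Answer: 11/15

Derivation:
Symmetric walk (p = 1/2): the harmonic-function argument gives P(hit 15 before 0 | start at 11) = a/N.
P = 11/15 = 11/15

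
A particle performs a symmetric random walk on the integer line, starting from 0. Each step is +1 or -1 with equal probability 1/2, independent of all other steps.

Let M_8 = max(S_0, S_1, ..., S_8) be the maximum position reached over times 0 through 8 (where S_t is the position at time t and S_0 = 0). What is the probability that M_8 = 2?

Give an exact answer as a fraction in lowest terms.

Let M_8 = max(S_0,...,S_8). Use the reflection principle: for j ≥ 1, #{paths with M_8 ≥ j} = #{S_8 ≥ j} + #{S_8 ≥ j+1}.
By reflection, #{M_8 ≥ 2} = #{S_8 ≥ 2} + #{S_8 ≥ 3} = 93 + 37 = 130.
#{M_8 ≥ 3} = #{S_8 ≥ 3} + #{S_8 ≥ 4} = 37 + 37 = 74.
#{M_8 = 2} = 130 - 74 = 56.
P(M_8 = 2) = 56/256 = 7/32

Answer: 7/32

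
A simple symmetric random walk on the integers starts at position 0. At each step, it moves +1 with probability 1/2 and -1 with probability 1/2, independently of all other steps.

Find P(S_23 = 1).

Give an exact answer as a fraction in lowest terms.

To reach position 1 after 23 steps: need 12 steps of +1 and 11 of -1.
Favorable paths: C(23,12) = 1352078
Total paths: 2^23 = 8388608
P = 1352078/8388608 = 676039/4194304

Answer: 676039/4194304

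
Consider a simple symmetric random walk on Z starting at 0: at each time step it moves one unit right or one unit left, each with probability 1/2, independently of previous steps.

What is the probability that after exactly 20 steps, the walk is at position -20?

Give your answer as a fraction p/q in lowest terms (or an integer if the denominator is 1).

To reach position -20 after 20 steps: need 0 steps of +1 and 20 of -1.
Favorable paths: C(20,0) = 1
Total paths: 2^20 = 1048576
P = 1/1048576 = 1/1048576

Answer: 1/1048576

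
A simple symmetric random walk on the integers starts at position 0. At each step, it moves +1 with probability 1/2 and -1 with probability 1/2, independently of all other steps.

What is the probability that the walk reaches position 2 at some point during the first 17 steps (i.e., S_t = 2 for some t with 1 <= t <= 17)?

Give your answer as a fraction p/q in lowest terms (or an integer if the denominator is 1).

Answer: 20613/32768

Derivation:
Count via complement. Let g(t,s) = #length-t paths at position s with S_1..S_t all ≠ 2.
g(t,s) = g(t-1,s-1) + g(t-1,s+1) for s ≠ 2; g(t,2) = 0.
t=0: g(0,0)=1
t=1: g(1,-1)=1 g(1,1)=1
t=2: g(2,-2)=1 g(2,0)=2
t=3: g(3,-3)=1 g(3,-1)=3 g(3,1)=2
t=4: g(4,-4)=1 g(4,-2)=4 g(4,0)=5
t=5: g(5,-5)=1 g(5,-3)=5 g(5,-1)=9 g(5,1)=5
t=6: g(6,-6)=1 g(6,-4)=6 g(6,-2)=14 g(6,0)=14
t=7: g(7,-7)=1 g(7,-5)=7 g(7,-3)=20 g(7,-1)=28 g(7,1)=14
t=8: g(8,-8)=1 g(8,-6)=8 g(8,-4)=27 g(8,-2)=48 g(8,0)=42
t=9: g(9,-9)=1 g(9,-7)=9 g(9,-5)=35 g(9,-3)=75 g(9,-1)=90 g(9,1)=42
t=10: g(10,-10)=1 g(10,-8)=10 g(10,-6)=44 g(10,-4)=110 g(10,-2)=165 g(10,0)=132
t=11: g(11,-11)=1 g(11,-9)=11 g(11,-7)=54 g(11,-5)=154 g(11,-3)=275 g(11,-1)=297 g(11,1)=132
t=12: g(12,-12)=1 g(12,-10)=12 g(12,-8)=65 g(12,-6)=208 g(12,-4)=429 g(12,-2)=572 g(12,0)=429
t=13: g(13,-13)=1 g(13,-11)=13 g(13,-9)=77 g(13,-7)=273 g(13,-5)=637 g(13,-3)=1001 g(13,-1)=1001 g(13,1)=429
t=14: g(14,-14)=1 g(14,-12)=14 g(14,-10)=90 g(14,-8)=350 g(14,-6)=910 g(14,-4)=1638 g(14,-2)=2002 g(14,0)=1430
t=15: g(15,-15)=1 g(15,-13)=15 g(15,-11)=104 g(15,-9)=440 g(15,-7)=1260 g(15,-5)=2548 g(15,-3)=3640 g(15,-1)=3432 g(15,1)=1430
t=16: g(16,-16)=1 g(16,-14)=16 g(16,-12)=119 g(16,-10)=544 g(16,-8)=1700 g(16,-6)=3808 g(16,-4)=6188 g(16,-2)=7072 g(16,0)=4862
t=17: g(17,-17)=1 g(17,-15)=17 g(17,-13)=135 g(17,-11)=663 g(17,-9)=2244 g(17,-7)=5508 g(17,-5)=9996 g(17,-3)=13260 g(17,-1)=11934 g(17,1)=4862
Paths never hitting 2: Σ_s g(17,s) = 48620
Paths hitting 2: 2^17 - 48620 = 82452
P = 82452/131072 = 20613/32768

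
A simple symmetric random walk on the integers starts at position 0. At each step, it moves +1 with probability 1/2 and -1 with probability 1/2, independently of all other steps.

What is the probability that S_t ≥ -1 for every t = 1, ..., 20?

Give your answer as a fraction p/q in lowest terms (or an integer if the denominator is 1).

Let f(t,s) = #length-t paths at position s with S_1..S_t all ≥ -1.
f(t,s) = f(t-1,s-1) + f(t-1,s+1) for s ≥ -1; f(t,s) = 0 for s < -1.
t=0: f(0,0)=1
t=1: f(1,-1)=1 f(1,1)=1
t=2: f(2,0)=2 f(2,2)=1
t=3: f(3,-1)=2 f(3,1)=3 f(3,3)=1
t=4: f(4,0)=5 f(4,2)=4 f(4,4)=1
t=5: f(5,-1)=5 f(5,1)=9 f(5,3)=5 f(5,5)=1
t=6: f(6,0)=14 f(6,2)=14 f(6,4)=6 f(6,6)=1
t=7: f(7,-1)=14 f(7,1)=28 f(7,3)=20 f(7,5)=7 f(7,7)=1
t=8: f(8,0)=42 f(8,2)=48 f(8,4)=27 f(8,6)=8 f(8,8)=1
t=9: f(9,-1)=42 f(9,1)=90 f(9,3)=75 f(9,5)=35 f(9,7)=9 f(9,9)=1
t=10: f(10,0)=132 f(10,2)=165 f(10,4)=110 f(10,6)=44 f(10,8)=10 f(10,10)=1
t=11: f(11,-1)=132 f(11,1)=297 f(11,3)=275 f(11,5)=154 f(11,7)=54 f(11,9)=11 f(11,11)=1
t=12: f(12,0)=429 f(12,2)=572 f(12,4)=429 f(12,6)=208 f(12,8)=65 f(12,10)=12 f(12,12)=1
t=13: f(13,-1)=429 f(13,1)=1001 f(13,3)=1001 f(13,5)=637 f(13,7)=273 f(13,9)=77 f(13,11)=13 f(13,13)=1
t=14: f(14,0)=1430 f(14,2)=2002 f(14,4)=1638 f(14,6)=910 f(14,8)=350 f(14,10)=90 f(14,12)=14 f(14,14)=1
t=15: f(15,-1)=1430 f(15,1)=3432 f(15,3)=3640 f(15,5)=2548 f(15,7)=1260 f(15,9)=440 f(15,11)=104 f(15,13)=15 f(15,15)=1
t=16: f(16,0)=4862 f(16,2)=7072 f(16,4)=6188 f(16,6)=3808 f(16,8)=1700 f(16,10)=544 f(16,12)=119 f(16,14)=16 f(16,16)=1
t=17: f(17,-1)=4862 f(17,1)=11934 f(17,3)=13260 f(17,5)=9996 f(17,7)=5508 f(17,9)=2244 f(17,11)=663 f(17,13)=135 f(17,15)=17 f(17,17)=1
t=18: f(18,0)=16796 f(18,2)=25194 f(18,4)=23256 f(18,6)=15504 f(18,8)=7752 f(18,10)=2907 f(18,12)=798 f(18,14)=152 f(18,16)=18 f(18,18)=1
t=19: f(19,-1)=16796 f(19,1)=41990 f(19,3)=48450 f(19,5)=38760 f(19,7)=23256 f(19,9)=10659 f(19,11)=3705 f(19,13)=950 f(19,15)=170 f(19,17)=19 f(19,19)=1
t=20: f(20,0)=58786 f(20,2)=90440 f(20,4)=87210 f(20,6)=62016 f(20,8)=33915 f(20,10)=14364 f(20,12)=4655 f(20,14)=1120 f(20,16)=189 f(20,18)=20 f(20,20)=1
Σ_s f(20,s) = 352716
P = 352716/1048576 = 88179/262144

Answer: 88179/262144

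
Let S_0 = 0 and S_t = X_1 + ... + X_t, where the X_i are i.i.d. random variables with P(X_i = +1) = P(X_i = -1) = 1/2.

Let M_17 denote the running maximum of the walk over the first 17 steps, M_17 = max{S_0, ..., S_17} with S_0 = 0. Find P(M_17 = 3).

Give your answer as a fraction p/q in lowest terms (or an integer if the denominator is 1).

Let M_17 = max(S_0,...,S_17). Use the reflection principle: for j ≥ 1, #{paths with M_17 ≥ j} = #{S_17 ≥ j} + #{S_17 ≥ j+1}.
By reflection, #{M_17 ≥ 3} = #{S_17 ≥ 3} + #{S_17 ≥ 4} = 41226 + 21778 = 63004.
#{M_17 ≥ 4} = #{S_17 ≥ 4} + #{S_17 ≥ 5} = 21778 + 21778 = 43556.
#{M_17 = 3} = 63004 - 43556 = 19448.
P(M_17 = 3) = 19448/131072 = 2431/16384

Answer: 2431/16384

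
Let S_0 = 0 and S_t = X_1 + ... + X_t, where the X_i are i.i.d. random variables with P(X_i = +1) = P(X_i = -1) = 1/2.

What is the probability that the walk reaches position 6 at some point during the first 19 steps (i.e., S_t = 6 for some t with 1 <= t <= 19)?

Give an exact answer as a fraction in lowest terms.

Answer: 10949/65536

Derivation:
Count via complement. Let g(t,s) = #length-t paths at position s with S_1..S_t all ≠ 6.
g(t,s) = g(t-1,s-1) + g(t-1,s+1) for s ≠ 6; g(t,6) = 0.
t=0: g(0,0)=1
t=1: g(1,-1)=1 g(1,1)=1
t=2: g(2,-2)=1 g(2,0)=2 g(2,2)=1
t=3: g(3,-3)=1 g(3,-1)=3 g(3,1)=3 g(3,3)=1
t=4: g(4,-4)=1 g(4,-2)=4 g(4,0)=6 g(4,2)=4 g(4,4)=1
t=5: g(5,-5)=1 g(5,-3)=5 g(5,-1)=10 g(5,1)=10 g(5,3)=5 g(5,5)=1
t=6: g(6,-6)=1 g(6,-4)=6 g(6,-2)=15 g(6,0)=20 g(6,2)=15 g(6,4)=6
t=7: g(7,-7)=1 g(7,-5)=7 g(7,-3)=21 g(7,-1)=35 g(7,1)=35 g(7,3)=21 g(7,5)=6
t=8: g(8,-8)=1 g(8,-6)=8 g(8,-4)=28 g(8,-2)=56 g(8,0)=70 g(8,2)=56 g(8,4)=27
t=9: g(9,-9)=1 g(9,-7)=9 g(9,-5)=36 g(9,-3)=84 g(9,-1)=126 g(9,1)=126 g(9,3)=83 g(9,5)=27
t=10: g(10,-10)=1 g(10,-8)=10 g(10,-6)=45 g(10,-4)=120 g(10,-2)=210 g(10,0)=252 g(10,2)=209 g(10,4)=110
t=11: g(11,-11)=1 g(11,-9)=11 g(11,-7)=55 g(11,-5)=165 g(11,-3)=330 g(11,-1)=462 g(11,1)=461 g(11,3)=319 g(11,5)=110
t=12: g(12,-12)=1 g(12,-10)=12 g(12,-8)=66 g(12,-6)=220 g(12,-4)=495 g(12,-2)=792 g(12,0)=923 g(12,2)=780 g(12,4)=429
t=13: g(13,-13)=1 g(13,-11)=13 g(13,-9)=78 g(13,-7)=286 g(13,-5)=715 g(13,-3)=1287 g(13,-1)=1715 g(13,1)=1703 g(13,3)=1209 g(13,5)=429
t=14: g(14,-14)=1 g(14,-12)=14 g(14,-10)=91 g(14,-8)=364 g(14,-6)=1001 g(14,-4)=2002 g(14,-2)=3002 g(14,0)=3418 g(14,2)=2912 g(14,4)=1638
t=15: g(15,-15)=1 g(15,-13)=15 g(15,-11)=105 g(15,-9)=455 g(15,-7)=1365 g(15,-5)=3003 g(15,-3)=5004 g(15,-1)=6420 g(15,1)=6330 g(15,3)=4550 g(15,5)=1638
t=16: g(16,-16)=1 g(16,-14)=16 g(16,-12)=120 g(16,-10)=560 g(16,-8)=1820 g(16,-6)=4368 g(16,-4)=8007 g(16,-2)=11424 g(16,0)=12750 g(16,2)=10880 g(16,4)=6188
t=17: g(17,-17)=1 g(17,-15)=17 g(17,-13)=136 g(17,-11)=680 g(17,-9)=2380 g(17,-7)=6188 g(17,-5)=12375 g(17,-3)=19431 g(17,-1)=24174 g(17,1)=23630 g(17,3)=17068 g(17,5)=6188
t=18: g(18,-18)=1 g(18,-16)=18 g(18,-14)=153 g(18,-12)=816 g(18,-10)=3060 g(18,-8)=8568 g(18,-6)=18563 g(18,-4)=31806 g(18,-2)=43605 g(18,0)=47804 g(18,2)=40698 g(18,4)=23256
t=19: g(19,-19)=1 g(19,-17)=19 g(19,-15)=171 g(19,-13)=969 g(19,-11)=3876 g(19,-9)=11628 g(19,-7)=27131 g(19,-5)=50369 g(19,-3)=75411 g(19,-1)=91409 g(19,1)=88502 g(19,3)=63954 g(19,5)=23256
Paths never hitting 6: Σ_s g(19,s) = 436696
Paths hitting 6: 2^19 - 436696 = 87592
P = 87592/524288 = 10949/65536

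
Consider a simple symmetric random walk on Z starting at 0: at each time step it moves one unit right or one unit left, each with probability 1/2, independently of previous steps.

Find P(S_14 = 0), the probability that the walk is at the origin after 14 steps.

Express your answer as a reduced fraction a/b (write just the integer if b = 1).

Answer: 429/2048

Derivation:
To return to 0 after 14 steps: need exactly 7 steps of +1 and 7 of -1.
Favorable paths: C(14,7) = 3432
Total paths: 2^14 = 16384
P = 3432/16384 = 429/2048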